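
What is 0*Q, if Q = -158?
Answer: 0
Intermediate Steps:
0*Q = 0*(-158) = 0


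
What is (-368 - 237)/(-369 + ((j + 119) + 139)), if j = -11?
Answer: 605/122 ≈ 4.9590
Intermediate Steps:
(-368 - 237)/(-369 + ((j + 119) + 139)) = (-368 - 237)/(-369 + ((-11 + 119) + 139)) = -605/(-369 + (108 + 139)) = -605/(-369 + 247) = -605/(-122) = -605*(-1/122) = 605/122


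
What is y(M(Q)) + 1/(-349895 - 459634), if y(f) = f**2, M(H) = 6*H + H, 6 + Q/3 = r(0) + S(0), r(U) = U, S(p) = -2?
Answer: 22848146495/809529 ≈ 28224.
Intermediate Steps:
Q = -24 (Q = -18 + 3*(0 - 2) = -18 + 3*(-2) = -18 - 6 = -24)
M(H) = 7*H
y(M(Q)) + 1/(-349895 - 459634) = (7*(-24))**2 + 1/(-349895 - 459634) = (-168)**2 + 1/(-809529) = 28224 - 1/809529 = 22848146495/809529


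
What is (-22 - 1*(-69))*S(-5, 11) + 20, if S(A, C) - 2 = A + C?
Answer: 396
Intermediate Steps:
S(A, C) = 2 + A + C (S(A, C) = 2 + (A + C) = 2 + A + C)
(-22 - 1*(-69))*S(-5, 11) + 20 = (-22 - 1*(-69))*(2 - 5 + 11) + 20 = (-22 + 69)*8 + 20 = 47*8 + 20 = 376 + 20 = 396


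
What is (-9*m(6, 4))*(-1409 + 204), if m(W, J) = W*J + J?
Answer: 303660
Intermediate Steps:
m(W, J) = J + J*W (m(W, J) = J*W + J = J + J*W)
(-9*m(6, 4))*(-1409 + 204) = (-36*(1 + 6))*(-1409 + 204) = -36*7*(-1205) = -9*28*(-1205) = -252*(-1205) = 303660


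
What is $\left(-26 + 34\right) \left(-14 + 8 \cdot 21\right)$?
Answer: $1232$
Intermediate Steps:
$\left(-26 + 34\right) \left(-14 + 8 \cdot 21\right) = 8 \left(-14 + 168\right) = 8 \cdot 154 = 1232$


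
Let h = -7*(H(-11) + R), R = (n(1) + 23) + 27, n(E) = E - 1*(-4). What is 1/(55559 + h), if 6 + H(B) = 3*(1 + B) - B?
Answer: 1/55349 ≈ 1.8067e-5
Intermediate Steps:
n(E) = 4 + E (n(E) = E + 4 = 4 + E)
H(B) = -3 + 2*B (H(B) = -6 + (3*(1 + B) - B) = -6 + ((3 + 3*B) - B) = -6 + (3 + 2*B) = -3 + 2*B)
R = 55 (R = ((4 + 1) + 23) + 27 = (5 + 23) + 27 = 28 + 27 = 55)
h = -210 (h = -7*((-3 + 2*(-11)) + 55) = -7*((-3 - 22) + 55) = -7*(-25 + 55) = -7*30 = -210)
1/(55559 + h) = 1/(55559 - 210) = 1/55349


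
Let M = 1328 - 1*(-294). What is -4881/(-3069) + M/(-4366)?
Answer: 2722088/2233209 ≈ 1.2189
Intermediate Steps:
M = 1622 (M = 1328 + 294 = 1622)
-4881/(-3069) + M/(-4366) = -4881/(-3069) + 1622/(-4366) = -4881*(-1/3069) + 1622*(-1/4366) = 1627/1023 - 811/2183 = 2722088/2233209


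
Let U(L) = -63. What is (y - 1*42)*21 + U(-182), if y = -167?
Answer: -4452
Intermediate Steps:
(y - 1*42)*21 + U(-182) = (-167 - 1*42)*21 - 63 = (-167 - 42)*21 - 63 = -209*21 - 63 = -4389 - 63 = -4452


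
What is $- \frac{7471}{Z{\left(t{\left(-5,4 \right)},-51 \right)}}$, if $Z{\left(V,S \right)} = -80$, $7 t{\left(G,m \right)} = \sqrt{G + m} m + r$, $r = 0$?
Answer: $\frac{7471}{80} \approx 93.387$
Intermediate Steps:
$t{\left(G,m \right)} = \frac{m \sqrt{G + m}}{7}$ ($t{\left(G,m \right)} = \frac{\sqrt{G + m} m + 0}{7} = \frac{m \sqrt{G + m} + 0}{7} = \frac{m \sqrt{G + m}}{7}$)
$- \frac{7471}{Z{\left(t{\left(-5,4 \right)},-51 \right)}} = - \frac{7471}{-80} = \left(-7471\right) \left(- \frac{1}{80}\right) = \frac{7471}{80}$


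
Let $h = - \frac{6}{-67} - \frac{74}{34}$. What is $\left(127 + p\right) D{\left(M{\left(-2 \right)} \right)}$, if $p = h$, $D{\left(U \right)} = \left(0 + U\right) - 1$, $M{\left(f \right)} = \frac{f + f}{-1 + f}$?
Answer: $\frac{142276}{3417} \approx 41.638$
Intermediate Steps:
$M{\left(f \right)} = \frac{2 f}{-1 + f}$
$D{\left(U \right)} = -1 + U$ ($D{\left(U \right)} = U - 1 = -1 + U$)
$h = - \frac{2377}{1139}$ ($h = \left(-6\right) \left(- \frac{1}{67}\right) - \frac{37}{17} = \frac{6}{67} - \frac{37}{17} = - \frac{2377}{1139} \approx -2.0869$)
$p = - \frac{2377}{1139} \approx -2.0869$
$\left(127 + p\right) D{\left(M{\left(-2 \right)} \right)} = \left(127 - \frac{2377}{1139}\right) \left(-1 + 2 \left(-2\right) \frac{1}{-1 - 2}\right) = \frac{142276 \left(-1 + 2 \left(-2\right) \frac{1}{-3}\right)}{1139} = \frac{142276 \left(-1 + 2 \left(-2\right) \left(- \frac{1}{3}\right)\right)}{1139} = \frac{142276 \left(-1 + \frac{4}{3}\right)}{1139} = \frac{142276}{1139} \cdot \frac{1}{3} = \frac{142276}{3417}$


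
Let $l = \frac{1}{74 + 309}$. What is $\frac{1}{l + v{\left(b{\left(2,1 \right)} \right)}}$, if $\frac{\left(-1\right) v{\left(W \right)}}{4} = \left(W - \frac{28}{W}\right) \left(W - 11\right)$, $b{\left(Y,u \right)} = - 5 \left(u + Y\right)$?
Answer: $- \frac{5745}{7846889} \approx -0.00073214$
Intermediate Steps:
$b{\left(Y,u \right)} = - 5 Y - 5 u$ ($b{\left(Y,u \right)} = - 5 \left(Y + u\right) = - 5 Y - 5 u$)
$v{\left(W \right)} = - 4 \left(-11 + W\right) \left(W - \frac{28}{W}\right)$ ($v{\left(W \right)} = - 4 \left(W - \frac{28}{W}\right) \left(W - 11\right) = - 4 \left(W - \frac{28}{W}\right) \left(-11 + W\right) = - 4 \left(-11 + W\right) \left(W - \frac{28}{W}\right)$)
$l = \frac{1}{383} \approx 0.002611$
$\frac{1}{l + v{\left(b{\left(2,1 \right)} \right)}} = \frac{1}{\frac{1}{383} + \left(112 - \frac{1232}{\left(-5\right) 2 - 5} - 4 \left(\left(-5\right) 2 - 5\right)^{2} + 44 \left(\left(-5\right) 2 - 5\right)\right)} = \frac{1}{\frac{1}{383} + \left(112 - \frac{1232}{-10 - 5} - 4 \left(-10 - 5\right)^{2} + 44 \left(-10 - 5\right)\right)} = \frac{1}{\frac{1}{383} + \left(112 - \frac{1232}{-15} - 4 \left(-15\right)^{2} + 44 \left(-15\right)\right)} = \frac{1}{\frac{1}{383} - \frac{20488}{15}} = \frac{1}{- \frac{7846889}{5745}} = - \frac{5745}{7846889}$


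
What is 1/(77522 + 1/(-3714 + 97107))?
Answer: 93393/7240012147 ≈ 1.2900e-5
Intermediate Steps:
1/(77522 + 1/(-3714 + 97107)) = 1/(77522 + 1/93393) = 1/(7240012147/93393) = 93393/7240012147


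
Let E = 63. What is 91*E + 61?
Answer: 5794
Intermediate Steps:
91*E + 61 = 91*63 + 61 = 5733 + 61 = 5794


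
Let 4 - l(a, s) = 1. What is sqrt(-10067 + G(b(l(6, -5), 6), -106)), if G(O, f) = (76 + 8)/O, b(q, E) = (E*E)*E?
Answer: I*sqrt(362398)/6 ≈ 100.33*I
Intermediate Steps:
l(a, s) = 3 (l(a, s) = 4 - 1*1 = 4 - 1 = 3)
b(q, E) = E**3 (b(q, E) = E**2*E = E**3)
G(O, f) = 84/O
sqrt(-10067 + G(b(l(6, -5), 6), -106)) = sqrt(-10067 + 84/(6**3)) = sqrt(-10067 + 84/216) = sqrt(-10067 + 84*(1/216)) = sqrt(-10067 + 7/18) = sqrt(-181199/18) = I*sqrt(362398)/6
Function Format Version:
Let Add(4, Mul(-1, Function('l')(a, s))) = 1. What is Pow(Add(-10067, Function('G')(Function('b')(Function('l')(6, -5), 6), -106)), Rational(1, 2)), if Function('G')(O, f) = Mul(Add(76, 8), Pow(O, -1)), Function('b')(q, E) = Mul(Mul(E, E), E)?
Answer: Mul(Rational(1, 6), I, Pow(362398, Rational(1, 2))) ≈ Mul(100.33, I)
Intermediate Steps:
Function('l')(a, s) = 3 (Function('l')(a, s) = Add(4, Mul(-1, 1)) = Add(4, -1) = 3)
Function('b')(q, E) = Pow(E, 3) (Function('b')(q, E) = Mul(Pow(E, 2), E) = Pow(E, 3))
Function('G')(O, f) = Mul(84, Pow(O, -1))
Pow(Add(-10067, Function('G')(Function('b')(Function('l')(6, -5), 6), -106)), Rational(1, 2)) = Pow(Add(-10067, Mul(84, Pow(Pow(6, 3), -1))), Rational(1, 2)) = Pow(Add(-10067, Mul(84, Pow(216, -1))), Rational(1, 2)) = Pow(Add(-10067, Mul(84, Rational(1, 216))), Rational(1, 2)) = Pow(Add(-10067, Rational(7, 18)), Rational(1, 2)) = Pow(Rational(-181199, 18), Rational(1, 2)) = Mul(Rational(1, 6), I, Pow(362398, Rational(1, 2)))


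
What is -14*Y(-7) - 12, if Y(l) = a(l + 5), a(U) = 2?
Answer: -40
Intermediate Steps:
Y(l) = 2
-14*Y(-7) - 12 = -14*2 - 12 = -28 - 12 = -40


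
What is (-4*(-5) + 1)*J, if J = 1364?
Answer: 28644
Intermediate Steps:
(-4*(-5) + 1)*J = (-4*(-5) + 1)*1364 = (20 + 1)*1364 = 21*1364 = 28644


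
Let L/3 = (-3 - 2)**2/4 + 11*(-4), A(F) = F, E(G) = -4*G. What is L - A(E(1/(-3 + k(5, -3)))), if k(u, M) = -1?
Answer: -457/4 ≈ -114.25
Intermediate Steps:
L = -453/4 (L = 3*((-3 - 2)**2/4 + 11*(-4)) = 3*((-5)**2*(1/4) - 44) = 3*(25*(1/4) - 44) = 3*(25/4 - 44) = 3*(-151/4) = -453/4 ≈ -113.25)
L - A(E(1/(-3 + k(5, -3)))) = -453/4 - (-4)/(-3 - 1) = -453/4 - (-4)/(-4) = -453/4 - (-4)*(-1)/4 = -453/4 - 1*1 = -453/4 - 1 = -457/4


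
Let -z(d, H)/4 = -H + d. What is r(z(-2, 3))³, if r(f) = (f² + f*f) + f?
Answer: 551368000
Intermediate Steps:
z(d, H) = -4*d + 4*H (z(d, H) = -4*(-H + d) = -4*(d - H) = -4*d + 4*H)
r(f) = f + 2*f² (r(f) = (f² + f²) + f = 2*f² + f = f + 2*f²)
r(z(-2, 3))³ = ((-4*(-2) + 4*3)*(1 + 2*(-4*(-2) + 4*3)))³ = ((8 + 12)*(1 + 2*(8 + 12)))³ = (20*(1 + 2*20))³ = (20*(1 + 40))³ = (20*41)³ = 820³ = 551368000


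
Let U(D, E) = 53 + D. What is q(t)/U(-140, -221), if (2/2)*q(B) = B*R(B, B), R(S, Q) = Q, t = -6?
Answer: -12/29 ≈ -0.41379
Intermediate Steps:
q(B) = B**2 (q(B) = B*B = B**2)
q(t)/U(-140, -221) = (-6)**2/(53 - 140) = 36/(-87) = 36*(-1/87) = -12/29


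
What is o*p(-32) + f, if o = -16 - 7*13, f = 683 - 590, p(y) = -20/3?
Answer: 2419/3 ≈ 806.33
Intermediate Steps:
p(y) = -20/3 (p(y) = -20*⅓ = -20/3)
f = 93
o = -107 (o = -16 - 91 = -107)
o*p(-32) + f = -107*(-20/3) + 93 = 2140/3 + 93 = 2419/3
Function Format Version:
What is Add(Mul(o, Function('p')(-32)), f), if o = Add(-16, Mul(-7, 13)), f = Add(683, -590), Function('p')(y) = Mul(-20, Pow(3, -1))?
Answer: Rational(2419, 3) ≈ 806.33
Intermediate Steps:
Function('p')(y) = Rational(-20, 3) (Function('p')(y) = Mul(-20, Rational(1, 3)) = Rational(-20, 3))
f = 93
o = -107 (o = Add(-16, -91) = -107)
Add(Mul(o, Function('p')(-32)), f) = Add(Mul(-107, Rational(-20, 3)), 93) = Add(Rational(2140, 3), 93) = Rational(2419, 3)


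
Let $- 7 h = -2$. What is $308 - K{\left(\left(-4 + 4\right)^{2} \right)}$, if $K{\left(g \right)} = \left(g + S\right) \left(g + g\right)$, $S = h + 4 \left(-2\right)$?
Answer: $308$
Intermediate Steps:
$h = \frac{2}{7}$ ($h = \left(- \frac{1}{7}\right) \left(-2\right) = \frac{2}{7} \approx 0.28571$)
$S = - \frac{54}{7}$ ($S = \frac{2}{7} + 4 \left(-2\right) = \frac{2}{7} - 8 = - \frac{54}{7} \approx -7.7143$)
$K{\left(g \right)} = 2 g \left(- \frac{54}{7} + g\right)$ ($K{\left(g \right)} = \left(g - \frac{54}{7}\right) \left(g + g\right) = \left(- \frac{54}{7} + g\right) 2 g = 2 g \left(- \frac{54}{7} + g\right)$)
$308 - K{\left(\left(-4 + 4\right)^{2} \right)} = 308 - \frac{2 \left(-4 + 4\right)^{2} \left(-54 + 7 \left(-4 + 4\right)^{2}\right)}{7} = 308 - \frac{2 \cdot 0^{2} \left(-54 + 7 \cdot 0^{2}\right)}{7} = 308 - \frac{2}{7} \cdot 0 \left(-54 + 7 \cdot 0\right) = 308 - \frac{2}{7} \cdot 0 \left(-54 + 0\right) = 308 - \frac{2}{7} \cdot 0 \left(-54\right) = 308 - 0 = 308 + 0 = 308$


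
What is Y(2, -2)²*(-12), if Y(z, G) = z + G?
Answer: 0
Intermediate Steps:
Y(z, G) = G + z
Y(2, -2)²*(-12) = (-2 + 2)²*(-12) = 0²*(-12) = 0*(-12) = 0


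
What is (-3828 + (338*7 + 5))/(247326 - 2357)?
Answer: -1457/244969 ≈ -0.0059477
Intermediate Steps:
(-3828 + (338*7 + 5))/(247326 - 2357) = (-3828 + (2366 + 5))/244969 = (-3828 + 2371)*(1/244969) = -1457*1/244969 = -1457/244969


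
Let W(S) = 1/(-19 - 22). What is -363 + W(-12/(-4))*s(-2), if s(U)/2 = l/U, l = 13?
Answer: -14870/41 ≈ -362.68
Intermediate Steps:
s(U) = 26/U (s(U) = 2*(13/U) = 26/U)
W(S) = -1/41 (W(S) = 1/(-41) = -1/41)
-363 + W(-12/(-4))*s(-2) = -363 - 26/(41*(-2)) = -363 - 26*(-1)/(41*2) = -363 - 1/41*(-13) = -363 + 13/41 = -14870/41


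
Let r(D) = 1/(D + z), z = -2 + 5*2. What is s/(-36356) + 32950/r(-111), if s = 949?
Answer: -123386811549/36356 ≈ -3.3938e+6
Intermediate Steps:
z = 8 (z = -2 + 10 = 8)
r(D) = 1/(8 + D) (r(D) = 1/(D + 8) = 1/(8 + D))
s/(-36356) + 32950/r(-111) = 949/(-36356) + 32950/(1/(8 - 111)) = 949*(-1/36356) + 32950/(1/(-103)) = -949/36356 + 32950/(-1/103) = -949/36356 + 32950*(-103) = -949/36356 - 3393850 = -123386811549/36356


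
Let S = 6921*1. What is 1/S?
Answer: 1/6921 ≈ 0.00014449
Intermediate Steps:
S = 6921
1/S = 1/6921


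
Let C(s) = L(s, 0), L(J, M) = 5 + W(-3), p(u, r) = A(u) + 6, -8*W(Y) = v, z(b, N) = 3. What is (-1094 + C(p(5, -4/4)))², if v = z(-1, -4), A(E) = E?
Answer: 75951225/64 ≈ 1.1867e+6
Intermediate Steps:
v = 3
W(Y) = -3/8 (W(Y) = -⅛*3 = -3/8)
p(u, r) = 6 + u (p(u, r) = u + 6 = 6 + u)
L(J, M) = 37/8 (L(J, M) = 5 - 3/8 = 37/8)
C(s) = 37/8
(-1094 + C(p(5, -4/4)))² = (-1094 + 37/8)² = (-8715/8)² = 75951225/64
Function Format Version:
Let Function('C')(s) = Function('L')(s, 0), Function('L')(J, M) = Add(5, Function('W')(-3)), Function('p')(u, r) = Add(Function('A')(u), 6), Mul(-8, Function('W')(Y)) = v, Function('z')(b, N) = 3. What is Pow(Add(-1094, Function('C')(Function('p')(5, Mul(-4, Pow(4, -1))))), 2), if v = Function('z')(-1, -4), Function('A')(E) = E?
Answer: Rational(75951225, 64) ≈ 1.1867e+6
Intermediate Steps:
v = 3
Function('W')(Y) = Rational(-3, 8) (Function('W')(Y) = Mul(Rational(-1, 8), 3) = Rational(-3, 8))
Function('p')(u, r) = Add(6, u) (Function('p')(u, r) = Add(u, 6) = Add(6, u))
Function('L')(J, M) = Rational(37, 8) (Function('L')(J, M) = Add(5, Rational(-3, 8)) = Rational(37, 8))
Function('C')(s) = Rational(37, 8)
Pow(Add(-1094, Function('C')(Function('p')(5, Mul(-4, Pow(4, -1))))), 2) = Pow(Add(-1094, Rational(37, 8)), 2) = Pow(Rational(-8715, 8), 2) = Rational(75951225, 64)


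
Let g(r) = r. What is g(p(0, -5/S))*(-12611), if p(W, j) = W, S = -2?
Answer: 0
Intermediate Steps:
g(p(0, -5/S))*(-12611) = 0*(-12611) = 0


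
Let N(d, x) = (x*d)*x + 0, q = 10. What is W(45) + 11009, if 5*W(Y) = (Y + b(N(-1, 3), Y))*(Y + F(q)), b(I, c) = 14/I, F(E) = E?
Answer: 103382/9 ≈ 11487.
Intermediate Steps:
N(d, x) = d*x**2 (N(d, x) = (d*x)*x + 0 = d*x**2 + 0 = d*x**2)
W(Y) = (10 + Y)*(-14/9 + Y)/5 (W(Y) = ((Y + 14/((-1*3**2)))*(Y + 10))/5 = ((Y + 14/((-1*9)))*(10 + Y))/5 = ((Y + 14/(-9))*(10 + Y))/5 = ((Y + 14*(-1/9))*(10 + Y))/5 = ((Y - 14/9)*(10 + Y))/5 = ((-14/9 + Y)*(10 + Y))/5 = ((10 + Y)*(-14/9 + Y))/5 = (10 + Y)*(-14/9 + Y)/5)
W(45) + 11009 = (-28/9 + (1/5)*45**2 + (76/45)*45) + 11009 = (-28/9 + (1/5)*2025 + 76) + 11009 = (-28/9 + 405 + 76) + 11009 = 4301/9 + 11009 = 103382/9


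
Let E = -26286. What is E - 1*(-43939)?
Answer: 17653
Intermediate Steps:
E - 1*(-43939) = -26286 - 1*(-43939) = -26286 + 43939 = 17653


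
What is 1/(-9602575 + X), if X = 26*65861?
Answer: -1/7890189 ≈ -1.2674e-7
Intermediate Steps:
X = 1712386
1/(-9602575 + X) = 1/(-9602575 + 1712386) = 1/(-7890189) = -1/7890189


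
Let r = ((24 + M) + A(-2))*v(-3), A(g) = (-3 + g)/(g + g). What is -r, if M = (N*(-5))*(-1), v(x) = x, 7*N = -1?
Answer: 2061/28 ≈ 73.607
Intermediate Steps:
N = -⅐ (N = (⅐)*(-1) = -⅐ ≈ -0.14286)
M = -5/7 (M = -⅐*(-5)*(-1) = (5/7)*(-1) = -5/7 ≈ -0.71429)
A(g) = (-3 + g)/(2*g) (A(g) = (-3 + g)/((2*g)) = (-3 + g)*(1/(2*g)) = (-3 + g)/(2*g))
r = -2061/28 (r = ((24 - 5/7) + (½)*(-3 - 2)/(-2))*(-3) = (163/7 + (½)*(-½)*(-5))*(-3) = (163/7 + 5/4)*(-3) = (687/28)*(-3) = -2061/28 ≈ -73.607)
-r = -1*(-2061/28) = 2061/28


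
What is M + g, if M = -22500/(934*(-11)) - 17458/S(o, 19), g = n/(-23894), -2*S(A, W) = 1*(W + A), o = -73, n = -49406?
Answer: -1064372636815/1657036953 ≈ -642.33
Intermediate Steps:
S(A, W) = -A/2 - W/2 (S(A, W) = -(W + A)/2 = -(A + W)/2 = -A/2 - W/2)
g = 24703/11947 (g = -49406/(-23894) = -49406*(-1/23894) = 24703/11947 ≈ 2.0677)
M = -89377996/138699 (M = -22500/(934*(-11)) - 17458/(-½*(-73) - ½*19) = -22500/(-10274) - 17458/(73/2 - 19/2) = -22500*(-1/10274) - 17458/27 = 11250/5137 - 17458*1/27 = 11250/5137 - 17458/27 = -89377996/138699 ≈ -644.40)
M + g = -89377996/138699 + 24703/11947 = -1064372636815/1657036953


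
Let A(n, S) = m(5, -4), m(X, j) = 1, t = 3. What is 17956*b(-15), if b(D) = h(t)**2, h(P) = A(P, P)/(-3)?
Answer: 17956/9 ≈ 1995.1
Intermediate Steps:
A(n, S) = 1
h(P) = -1/3 (h(P) = 1/(-3) = 1*(-1/3) = -1/3)
b(D) = 1/9 (b(D) = (-1/3)**2 = 1/9)
17956*b(-15) = 17956*(1/9) = 17956/9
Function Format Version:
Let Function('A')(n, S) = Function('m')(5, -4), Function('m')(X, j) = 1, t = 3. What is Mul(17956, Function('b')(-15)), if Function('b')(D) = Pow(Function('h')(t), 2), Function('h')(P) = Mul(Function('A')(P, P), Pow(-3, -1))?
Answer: Rational(17956, 9) ≈ 1995.1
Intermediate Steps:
Function('A')(n, S) = 1
Function('h')(P) = Rational(-1, 3) (Function('h')(P) = Mul(1, Pow(-3, -1)) = Mul(1, Rational(-1, 3)) = Rational(-1, 3))
Function('b')(D) = Rational(1, 9) (Function('b')(D) = Pow(Rational(-1, 3), 2) = Rational(1, 9))
Mul(17956, Function('b')(-15)) = Mul(17956, Rational(1, 9)) = Rational(17956, 9)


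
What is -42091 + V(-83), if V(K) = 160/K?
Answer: -3493713/83 ≈ -42093.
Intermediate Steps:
-42091 + V(-83) = -42091 + 160/(-83) = -42091 + 160*(-1/83) = -42091 - 160/83 = -3493713/83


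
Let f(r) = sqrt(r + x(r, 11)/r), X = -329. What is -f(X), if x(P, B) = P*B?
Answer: -I*sqrt(318) ≈ -17.833*I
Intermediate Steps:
x(P, B) = B*P
f(r) = sqrt(11 + r) (f(r) = sqrt(r + (11*r)/r) = sqrt(r + 11) = sqrt(11 + r))
-f(X) = -sqrt(11 - 329) = -sqrt(-318) = -I*sqrt(318)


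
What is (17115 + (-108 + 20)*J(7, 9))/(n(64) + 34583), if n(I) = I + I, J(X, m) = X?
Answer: 16499/34711 ≈ 0.47532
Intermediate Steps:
n(I) = 2*I
(17115 + (-108 + 20)*J(7, 9))/(n(64) + 34583) = (17115 + (-108 + 20)*7)/(2*64 + 34583) = (17115 - 88*7)/(128 + 34583) = (17115 - 616)/34711 = 16499*(1/34711) = 16499/34711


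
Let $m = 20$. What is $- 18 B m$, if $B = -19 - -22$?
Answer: $-1080$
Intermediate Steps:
$B = 3$ ($B = -19 + 22 = 3$)
$- 18 B m = \left(-18\right) 3 \cdot 20 = \left(-54\right) 20 = -1080$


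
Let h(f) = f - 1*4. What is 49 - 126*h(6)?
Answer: -203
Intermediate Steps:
h(f) = -4 + f (h(f) = f - 4 = -4 + f)
49 - 126*h(6) = 49 - 126*(-4 + 6) = 49 - 126*2 = 49 - 252 = -203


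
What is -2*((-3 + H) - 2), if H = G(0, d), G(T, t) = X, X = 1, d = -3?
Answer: 8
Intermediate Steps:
G(T, t) = 1
H = 1
-2*((-3 + H) - 2) = -2*((-3 + 1) - 2) = -2*(-2 - 2) = -2*(-4) = 8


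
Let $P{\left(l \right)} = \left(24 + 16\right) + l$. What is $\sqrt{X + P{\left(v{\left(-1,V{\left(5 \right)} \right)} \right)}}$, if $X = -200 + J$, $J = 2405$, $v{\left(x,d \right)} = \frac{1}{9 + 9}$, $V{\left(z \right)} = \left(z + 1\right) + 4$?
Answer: $\frac{\sqrt{80822}}{6} \approx 47.382$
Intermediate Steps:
$V{\left(z \right)} = 5 + z$ ($V{\left(z \right)} = \left(1 + z\right) + 4 = 5 + z$)
$v{\left(x,d \right)} = \frac{1}{18}$
$P{\left(l \right)} = 40 + l$
$X = 2205$ ($X = -200 + 2405 = 2205$)
$\sqrt{X + P{\left(v{\left(-1,V{\left(5 \right)} \right)} \right)}} = \sqrt{2205 + \left(40 + \frac{1}{18}\right)} = \sqrt{2205 + \frac{721}{18}} = \sqrt{\frac{40411}{18}} = \frac{\sqrt{80822}}{6}$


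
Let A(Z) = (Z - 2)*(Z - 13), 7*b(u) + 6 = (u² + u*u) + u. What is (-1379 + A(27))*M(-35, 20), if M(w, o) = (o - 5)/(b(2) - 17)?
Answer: 21609/23 ≈ 939.52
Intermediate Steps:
b(u) = -6/7 + u/7 + 2*u²/7 (b(u) = -6/7 + ((u² + u*u) + u)/7 = -6/7 + ((u² + u²) + u)/7 = -6/7 + (2*u² + u)/7 = -6/7 + (u + 2*u²)/7 = -6/7 + (u/7 + 2*u²/7) = -6/7 + u/7 + 2*u²/7)
M(w, o) = 7/23 - 7*o/115 (M(w, o) = (o - 5)/((-6/7 + (⅐)*2 + (2/7)*2²) - 17) = (-5 + o)/((-6/7 + 2/7 + (2/7)*4) - 17) = (-5 + o)/((-6/7 + 2/7 + 8/7) - 17) = (-5 + o)/(4/7 - 17) = (-5 + o)/(-115/7) = (-5 + o)*(-7/115) = 7/23 - 7*o/115)
A(Z) = (-13 + Z)*(-2 + Z) (A(Z) = (-2 + Z)*(-13 + Z) = (-13 + Z)*(-2 + Z))
(-1379 + A(27))*M(-35, 20) = (-1379 + (26 + 27² - 15*27))*(7/23 - 7/115*20) = (-1379 + (26 + 729 - 405))*(7/23 - 28/23) = (-1379 + 350)*(-21/23) = -1029*(-21/23) = 21609/23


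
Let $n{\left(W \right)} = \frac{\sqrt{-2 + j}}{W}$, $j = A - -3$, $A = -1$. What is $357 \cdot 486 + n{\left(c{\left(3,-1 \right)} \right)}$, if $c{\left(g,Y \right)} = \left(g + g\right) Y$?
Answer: $173502$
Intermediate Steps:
$j = 2$ ($j = -1 - -3 = -1 + 3 = 2$)
$c{\left(g,Y \right)} = 2 Y g$ ($c{\left(g,Y \right)} = 2 g Y = 2 Y g$)
$n{\left(W \right)} = 0$ ($n{\left(W \right)} = \frac{\sqrt{-2 + 2}}{W} = \frac{\sqrt{0}}{W} = \frac{0}{W} = 0$)
$357 \cdot 486 + n{\left(c{\left(3,-1 \right)} \right)} = 357 \cdot 486 + 0 = 173502 + 0 = 173502$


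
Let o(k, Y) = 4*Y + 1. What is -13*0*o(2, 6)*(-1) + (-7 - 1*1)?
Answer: -8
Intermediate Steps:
o(k, Y) = 1 + 4*Y
-13*0*o(2, 6)*(-1) + (-7 - 1*1) = -13*0*(1 + 4*6)*(-1) + (-7 - 1*1) = -13*0*(1 + 24)*(-1) + (-7 - 1) = -13*0*25*(-1) - 8 = -0*(-1) - 8 = -13*0 - 8 = 0 - 8 = -8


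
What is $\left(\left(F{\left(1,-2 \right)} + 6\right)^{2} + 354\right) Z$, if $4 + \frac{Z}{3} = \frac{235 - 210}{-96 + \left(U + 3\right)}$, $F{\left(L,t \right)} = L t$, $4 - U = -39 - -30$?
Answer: $- \frac{38295}{8} \approx -4786.9$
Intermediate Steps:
$U = 13$ ($U = 4 - \left(-39 - -30\right) = 4 - \left(-39 + 30\right) = 4 - -9 = 4 + 9 = 13$)
$Z = - \frac{207}{16}$ ($Z = -12 + 3 \frac{235 - 210}{-96 + \left(13 + 3\right)} = -12 + 3 \frac{25}{-96 + 16} = -12 + 3 \frac{25}{-80} = -12 + 3 \cdot 25 \left(- \frac{1}{80}\right) = -12 + 3 \left(- \frac{5}{16}\right) = -12 - \frac{15}{16} = - \frac{207}{16} \approx -12.938$)
$\left(\left(F{\left(1,-2 \right)} + 6\right)^{2} + 354\right) Z = \left(\left(1 \left(-2\right) + 6\right)^{2} + 354\right) \left(- \frac{207}{16}\right) = \left(\left(-2 + 6\right)^{2} + 354\right) \left(- \frac{207}{16}\right) = \left(4^{2} + 354\right) \left(- \frac{207}{16}\right) = \left(16 + 354\right) \left(- \frac{207}{16}\right) = 370 \left(- \frac{207}{16}\right) = - \frac{38295}{8}$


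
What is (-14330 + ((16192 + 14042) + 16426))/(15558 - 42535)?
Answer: -610/509 ≈ -1.1984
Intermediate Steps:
(-14330 + ((16192 + 14042) + 16426))/(15558 - 42535) = (-14330 + (30234 + 16426))/(-26977) = (-14330 + 46660)*(-1/26977) = 32330*(-1/26977) = -610/509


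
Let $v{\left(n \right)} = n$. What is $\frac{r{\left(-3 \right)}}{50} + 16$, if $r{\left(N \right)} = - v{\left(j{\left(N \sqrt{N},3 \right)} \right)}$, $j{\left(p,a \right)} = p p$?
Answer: $\frac{827}{50} \approx 16.54$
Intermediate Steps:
$j{\left(p,a \right)} = p^{2}$
$r{\left(N \right)} = - N^{3}$ ($r{\left(N \right)} = - \left(N \sqrt{N}\right)^{2} = - \left(N^{\frac{3}{2}}\right)^{2} = - N^{3}$)
$\frac{r{\left(-3 \right)}}{50} + 16 = \frac{\left(-1\right) \left(-3\right)^{3}}{50} + 16 = \left(-1\right) \left(-27\right) \frac{1}{50} + 16 = 27 \cdot \frac{1}{50} + 16 = \frac{27}{50} + 16 = \frac{827}{50}$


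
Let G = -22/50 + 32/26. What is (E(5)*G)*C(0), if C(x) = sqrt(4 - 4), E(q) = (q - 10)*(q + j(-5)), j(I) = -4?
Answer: 0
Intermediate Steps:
E(q) = (-10 + q)*(-4 + q) (E(q) = (q - 10)*(q - 4) = (-10 + q)*(-4 + q))
G = 257/325 (G = -22*1/50 + 32*(1/26) = -11/25 + 16/13 = 257/325 ≈ 0.79077)
C(x) = 0 (C(x) = sqrt(0) = 0)
(E(5)*G)*C(0) = ((40 + 5**2 - 14*5)*(257/325))*0 = ((40 + 25 - 70)*(257/325))*0 = -5*257/325*0 = -257/65*0 = 0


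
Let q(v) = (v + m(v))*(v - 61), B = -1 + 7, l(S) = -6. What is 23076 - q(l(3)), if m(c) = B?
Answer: 23076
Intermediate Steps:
B = 6
m(c) = 6
q(v) = (-61 + v)*(6 + v) (q(v) = (v + 6)*(v - 61) = (6 + v)*(-61 + v) = (-61 + v)*(6 + v))
23076 - q(l(3)) = 23076 - (-366 + (-6)² - 55*(-6)) = 23076 - (-366 + 36 + 330) = 23076 - 1*0 = 23076 + 0 = 23076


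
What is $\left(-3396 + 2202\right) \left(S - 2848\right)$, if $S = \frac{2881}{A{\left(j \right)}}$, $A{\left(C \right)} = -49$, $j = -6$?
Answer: $\frac{170065002}{49} \approx 3.4707 \cdot 10^{6}$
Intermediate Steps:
$S = - \frac{2881}{49}$ ($S = \frac{2881}{-49} = 2881 \left(- \frac{1}{49}\right) = - \frac{2881}{49} \approx -58.796$)
$\left(-3396 + 2202\right) \left(S - 2848\right) = \left(-3396 + 2202\right) \left(- \frac{2881}{49} - 2848\right) = \left(-1194\right) \left(- \frac{142433}{49}\right) = \frac{170065002}{49}$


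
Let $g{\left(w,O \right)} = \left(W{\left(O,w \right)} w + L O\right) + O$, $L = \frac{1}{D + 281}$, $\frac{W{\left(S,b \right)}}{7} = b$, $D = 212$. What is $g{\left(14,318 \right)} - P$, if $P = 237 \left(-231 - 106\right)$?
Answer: $\frac{40208905}{493} \approx 81560.0$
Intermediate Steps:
$P = -79869$ ($P = 237 \left(-337\right) = -79869$)
$W{\left(S,b \right)} = 7 b$
$L = \frac{1}{493}$ ($L = \frac{1}{212 + 281} = \frac{1}{493} \approx 0.0020284$)
$g{\left(w,O \right)} = 7 w^{2} + \frac{494 O}{493}$ ($g{\left(w,O \right)} = \left(7 w w + \frac{O}{493}\right) + O = \left(7 w^{2} + \frac{O}{493}\right) + O = 7 w^{2} + \frac{494 O}{493}$)
$g{\left(14,318 \right)} - P = \left(7 \cdot 14^{2} + \frac{494}{493} \cdot 318\right) - -79869 = \left(7 \cdot 196 + \frac{157092}{493}\right) + 79869 = \left(1372 + \frac{157092}{493}\right) + 79869 = \frac{833488}{493} + 79869 = \frac{40208905}{493}$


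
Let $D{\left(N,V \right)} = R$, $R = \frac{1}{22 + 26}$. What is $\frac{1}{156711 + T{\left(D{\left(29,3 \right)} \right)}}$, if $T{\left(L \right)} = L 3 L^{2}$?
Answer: $\frac{36864}{5776994305} \approx 6.3812 \cdot 10^{-6}$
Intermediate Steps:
$R = \frac{1}{48} \approx 0.020833$
$D{\left(N,V \right)} = \frac{1}{48}$
$T{\left(L \right)} = 3 L^{3}$ ($T{\left(L \right)} = 3 L L^{2} = 3 L^{3}$)
$\frac{1}{156711 + T{\left(D{\left(29,3 \right)} \right)}} = \frac{1}{156711 + \frac{3}{110592}} = \frac{1}{156711 + 3 \cdot \frac{1}{110592}} = \frac{1}{156711 + \frac{1}{36864}} = \frac{1}{\frac{5776994305}{36864}} = \frac{36864}{5776994305}$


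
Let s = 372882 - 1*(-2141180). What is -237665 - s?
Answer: -2751727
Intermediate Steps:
s = 2514062 (s = 372882 + 2141180 = 2514062)
-237665 - s = -237665 - 1*2514062 = -237665 - 2514062 = -2751727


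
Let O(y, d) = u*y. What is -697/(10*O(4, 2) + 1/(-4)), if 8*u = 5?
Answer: -2788/99 ≈ -28.162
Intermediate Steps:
u = 5/8 (u = (1/8)*5 = 5/8 ≈ 0.62500)
O(y, d) = 5*y/8
-697/(10*O(4, 2) + 1/(-4)) = -697/(10*((5/8)*4) + 1/(-4)) = -697/(10*(5/2) - 1/4) = -697/(25 - 1/4) = -697/99/4 = -697*4/99 = -2788/99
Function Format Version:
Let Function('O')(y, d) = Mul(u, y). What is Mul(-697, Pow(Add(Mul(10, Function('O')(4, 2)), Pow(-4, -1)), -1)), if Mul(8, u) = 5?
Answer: Rational(-2788, 99) ≈ -28.162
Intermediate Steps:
u = Rational(5, 8) (u = Mul(Rational(1, 8), 5) = Rational(5, 8) ≈ 0.62500)
Function('O')(y, d) = Mul(Rational(5, 8), y)
Mul(-697, Pow(Add(Mul(10, Function('O')(4, 2)), Pow(-4, -1)), -1)) = Mul(-697, Pow(Add(Mul(10, Mul(Rational(5, 8), 4)), Pow(-4, -1)), -1)) = Mul(-697, Pow(Add(Mul(10, Rational(5, 2)), Rational(-1, 4)), -1)) = Mul(-697, Pow(Add(25, Rational(-1, 4)), -1)) = Mul(-697, Pow(Rational(99, 4), -1)) = Mul(-697, Rational(4, 99)) = Rational(-2788, 99)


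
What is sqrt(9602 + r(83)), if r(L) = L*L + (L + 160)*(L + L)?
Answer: sqrt(56829) ≈ 238.39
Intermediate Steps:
r(L) = L**2 + 2*L*(160 + L) (r(L) = L**2 + (160 + L)*(2*L) = L**2 + 2*L*(160 + L))
sqrt(9602 + r(83)) = sqrt(9602 + 83*(320 + 3*83)) = sqrt(9602 + 83*(320 + 249)) = sqrt(9602 + 83*569) = sqrt(9602 + 47227) = sqrt(56829)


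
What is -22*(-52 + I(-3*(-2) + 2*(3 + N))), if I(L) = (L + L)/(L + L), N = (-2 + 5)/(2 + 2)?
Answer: 1122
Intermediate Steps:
N = ¾ (N = 3/4 = 3*(¼) = ¾ ≈ 0.75000)
I(L) = 1 (I(L) = (2*L)/((2*L)) = (2*L)*(1/(2*L)) = 1)
-22*(-52 + I(-3*(-2) + 2*(3 + N))) = -22*(-52 + 1) = -22*(-51) = 1122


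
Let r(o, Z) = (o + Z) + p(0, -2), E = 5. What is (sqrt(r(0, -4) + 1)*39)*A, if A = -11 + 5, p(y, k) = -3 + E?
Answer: -234*I ≈ -234.0*I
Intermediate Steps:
p(y, k) = 2 (p(y, k) = -3 + 5 = 2)
r(o, Z) = 2 + Z + o (r(o, Z) = (o + Z) + 2 = (Z + o) + 2 = 2 + Z + o)
A = -6
(sqrt(r(0, -4) + 1)*39)*A = (sqrt((2 - 4 + 0) + 1)*39)*(-6) = (sqrt(-2 + 1)*39)*(-6) = (sqrt(-1)*39)*(-6) = (I*39)*(-6) = (39*I)*(-6) = -234*I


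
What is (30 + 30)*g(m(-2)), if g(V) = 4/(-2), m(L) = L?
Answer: -120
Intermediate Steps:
g(V) = -2 (g(V) = 4*(-½) = -2)
(30 + 30)*g(m(-2)) = (30 + 30)*(-2) = 60*(-2) = -120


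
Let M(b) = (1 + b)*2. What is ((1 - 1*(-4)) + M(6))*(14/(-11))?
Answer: -266/11 ≈ -24.182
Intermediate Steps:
M(b) = 2 + 2*b
((1 - 1*(-4)) + M(6))*(14/(-11)) = ((1 - 1*(-4)) + (2 + 2*6))*(14/(-11)) = ((1 + 4) + (2 + 12))*(14*(-1/11)) = (5 + 14)*(-14/11) = 19*(-14/11) = -266/11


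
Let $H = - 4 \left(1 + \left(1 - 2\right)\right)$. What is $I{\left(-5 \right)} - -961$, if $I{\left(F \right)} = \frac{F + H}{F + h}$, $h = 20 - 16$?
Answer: $966$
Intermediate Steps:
$h = 4$ ($h = 20 - 16 = 4$)
$H = 0$ ($H = - 4 \left(1 + \left(1 - 2\right)\right) = - 4 \left(1 - 1\right) = \left(-4\right) 0 = 0$)
$I{\left(F \right)} = \frac{F}{4 + F}$ ($I{\left(F \right)} = \frac{F + 0}{F + 4} = \frac{F}{4 + F}$)
$I{\left(-5 \right)} - -961 = - \frac{5}{4 - 5} - -961 = - \frac{5}{-1} + 961 = \left(-5\right) \left(-1\right) + 961 = 5 + 961 = 966$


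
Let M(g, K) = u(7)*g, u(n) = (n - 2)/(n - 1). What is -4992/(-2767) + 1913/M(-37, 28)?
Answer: -30836106/511895 ≈ -60.239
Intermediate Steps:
u(n) = (-2 + n)/(-1 + n)
M(g, K) = 5*g/6 (M(g, K) = ((-2 + 7)/(-1 + 7))*g = (5/6)*g = ((1/6)*5)*g = 5*g/6)
-4992/(-2767) + 1913/M(-37, 28) = -4992/(-2767) + 1913/(((5/6)*(-37))) = -4992*(-1/2767) + 1913/(-185/6) = 4992/2767 + 1913*(-6/185) = 4992/2767 - 11478/185 = -30836106/511895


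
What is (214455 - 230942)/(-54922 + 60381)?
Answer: -16487/5459 ≈ -3.0201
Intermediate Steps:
(214455 - 230942)/(-54922 + 60381) = -16487/5459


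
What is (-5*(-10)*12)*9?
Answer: 5400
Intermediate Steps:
(-5*(-10)*12)*9 = (50*12)*9 = 600*9 = 5400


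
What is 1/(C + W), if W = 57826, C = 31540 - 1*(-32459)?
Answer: 1/121825 ≈ 8.2085e-6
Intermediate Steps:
C = 63999 (C = 31540 + 32459 = 63999)
1/(C + W) = 1/(63999 + 57826) = 1/121825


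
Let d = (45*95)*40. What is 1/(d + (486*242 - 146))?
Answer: 1/288466 ≈ 3.4666e-6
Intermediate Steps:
d = 171000 (d = 4275*40 = 171000)
1/(d + (486*242 - 146)) = 1/(171000 + (486*242 - 146)) = 1/(171000 + (117612 - 146)) = 1/(171000 + 117466) = 1/288466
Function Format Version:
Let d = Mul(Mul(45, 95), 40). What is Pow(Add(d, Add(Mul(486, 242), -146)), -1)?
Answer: Rational(1, 288466) ≈ 3.4666e-6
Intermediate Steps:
d = 171000 (d = Mul(4275, 40) = 171000)
Pow(Add(d, Add(Mul(486, 242), -146)), -1) = Pow(Add(171000, Add(Mul(486, 242), -146)), -1) = Pow(Add(171000, Add(117612, -146)), -1) = Pow(Add(171000, 117466), -1) = Pow(288466, -1) = Rational(1, 288466)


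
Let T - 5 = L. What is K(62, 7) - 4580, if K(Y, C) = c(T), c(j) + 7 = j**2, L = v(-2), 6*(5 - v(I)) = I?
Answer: -40322/9 ≈ -4480.2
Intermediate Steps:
v(I) = 5 - I/6
L = 16/3 (L = 5 - 1/6*(-2) = 5 + 1/3 = 16/3 ≈ 5.3333)
T = 31/3 (T = 5 + 16/3 = 31/3 ≈ 10.333)
c(j) = -7 + j**2
K(Y, C) = 898/9 (K(Y, C) = -7 + (31/3)**2 = -7 + 961/9 = 898/9)
K(62, 7) - 4580 = 898/9 - 4580 = -40322/9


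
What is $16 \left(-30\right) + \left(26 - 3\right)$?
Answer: $-457$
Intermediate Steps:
$16 \left(-30\right) + \left(26 - 3\right) = -480 + 23 = -457$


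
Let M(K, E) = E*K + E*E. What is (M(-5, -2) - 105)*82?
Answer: -7462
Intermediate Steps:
M(K, E) = E**2 + E*K (M(K, E) = E*K + E**2 = E**2 + E*K)
(M(-5, -2) - 105)*82 = (-2*(-2 - 5) - 105)*82 = (-2*(-7) - 105)*82 = (14 - 105)*82 = -91*82 = -7462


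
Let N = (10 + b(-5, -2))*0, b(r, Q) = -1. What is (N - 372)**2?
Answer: 138384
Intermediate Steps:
N = 0 (N = (10 - 1)*0 = 9*0 = 0)
(N - 372)**2 = (0 - 372)**2 = (-372)**2 = 138384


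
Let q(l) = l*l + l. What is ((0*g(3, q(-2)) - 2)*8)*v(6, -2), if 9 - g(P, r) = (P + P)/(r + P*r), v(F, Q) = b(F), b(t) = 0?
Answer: 0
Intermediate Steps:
q(l) = l + l**2 (q(l) = l**2 + l = l + l**2)
v(F, Q) = 0
g(P, r) = 9 - 2*P/(r + P*r) (g(P, r) = 9 - (P + P)/(r + P*r) = 9 - 2*P/(r + P*r))
((0*g(3, q(-2)) - 2)*8)*v(6, -2) = ((0*((-2*3 + 9*(-2*(1 - 2)) + 9*3*(-2*(1 - 2)))/(((-2*(1 - 2)))*(1 + 3))) - 2)*8)*0 = ((0*((-6 + 9*(-2*(-1)) + 9*3*(-2*(-1)))/(-2*(-1)*4)) - 2)*8)*0 = ((0*((1/4)*(-6 + 9*2 + 9*3*2)/2) - 2)*8)*0 = ((0*((1/2)*(1/4)*(-6 + 18 + 54)) - 2)*8)*0 = ((0*((1/2)*(1/4)*66) - 2)*8)*0 = ((0*(33/4) - 2)*8)*0 = ((0 - 2)*8)*0 = -2*8*0 = -16*0 = 0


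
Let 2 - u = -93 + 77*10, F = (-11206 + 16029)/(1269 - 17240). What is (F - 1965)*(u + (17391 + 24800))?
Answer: -1303097482408/15971 ≈ -8.1591e+7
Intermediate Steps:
F = -4823/15971 (F = 4823/(-15971) = 4823*(-1/15971) = -4823/15971 ≈ -0.30198)
u = -675 (u = 2 - (-93 + 77*10) = 2 - (-93 + 770) = 2 - 1*677 = 2 - 677 = -675)
(F - 1965)*(u + (17391 + 24800)) = (-4823/15971 - 1965)*(-675 + (17391 + 24800)) = -31387838*(-675 + 42191)/15971 = -31387838/15971*41516 = -1303097482408/15971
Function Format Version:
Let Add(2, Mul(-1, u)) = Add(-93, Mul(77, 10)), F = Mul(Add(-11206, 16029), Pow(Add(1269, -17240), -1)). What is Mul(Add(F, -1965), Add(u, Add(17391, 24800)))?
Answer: Rational(-1303097482408, 15971) ≈ -8.1591e+7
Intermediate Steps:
F = Rational(-4823, 15971) (F = Mul(4823, Pow(-15971, -1)) = Mul(4823, Rational(-1, 15971)) = Rational(-4823, 15971) ≈ -0.30198)
u = -675 (u = Add(2, Mul(-1, Add(-93, Mul(77, 10)))) = Add(2, Mul(-1, Add(-93, 770))) = Add(2, Mul(-1, 677)) = Add(2, -677) = -675)
Mul(Add(F, -1965), Add(u, Add(17391, 24800))) = Mul(Add(Rational(-4823, 15971), -1965), Add(-675, Add(17391, 24800))) = Mul(Rational(-31387838, 15971), Add(-675, 42191)) = Mul(Rational(-31387838, 15971), 41516) = Rational(-1303097482408, 15971)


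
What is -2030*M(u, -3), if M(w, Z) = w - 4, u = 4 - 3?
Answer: 6090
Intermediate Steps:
u = 1
M(w, Z) = -4 + w
-2030*M(u, -3) = -2030*(-4 + 1) = -2030*(-3) = 6090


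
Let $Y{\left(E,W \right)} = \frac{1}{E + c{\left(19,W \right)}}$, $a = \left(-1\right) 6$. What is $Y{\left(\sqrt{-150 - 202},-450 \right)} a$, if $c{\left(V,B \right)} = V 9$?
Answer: $- \frac{1026}{29593} + \frac{24 i \sqrt{22}}{29593} \approx -0.03467 + 0.0038039 i$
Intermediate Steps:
$c{\left(V,B \right)} = 9 V$
$a = -6$
$Y{\left(E,W \right)} = \frac{1}{171 + E}$ ($Y{\left(E,W \right)} = \frac{1}{E + 9 \cdot 19} = \frac{1}{E + 171} = \frac{1}{171 + E}$)
$Y{\left(\sqrt{-150 - 202},-450 \right)} a = \frac{1}{171 + \sqrt{-150 - 202}} \left(-6\right) = \frac{1}{171 + \sqrt{-352}} \left(-6\right) = \frac{1}{171 + 4 i \sqrt{22}} \left(-6\right) = - \frac{6}{171 + 4 i \sqrt{22}}$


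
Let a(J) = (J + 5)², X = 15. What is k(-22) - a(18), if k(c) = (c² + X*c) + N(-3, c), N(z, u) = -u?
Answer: -353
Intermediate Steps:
a(J) = (5 + J)²
k(c) = c² + 14*c (k(c) = (c² + 15*c) - c = c² + 14*c)
k(-22) - a(18) = -22*(14 - 22) - (5 + 18)² = -22*(-8) - 1*23² = 176 - 1*529 = 176 - 529 = -353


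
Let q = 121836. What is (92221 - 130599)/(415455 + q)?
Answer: -38378/537291 ≈ -0.071429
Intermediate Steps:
(92221 - 130599)/(415455 + q) = (92221 - 130599)/(415455 + 121836) = -38378/537291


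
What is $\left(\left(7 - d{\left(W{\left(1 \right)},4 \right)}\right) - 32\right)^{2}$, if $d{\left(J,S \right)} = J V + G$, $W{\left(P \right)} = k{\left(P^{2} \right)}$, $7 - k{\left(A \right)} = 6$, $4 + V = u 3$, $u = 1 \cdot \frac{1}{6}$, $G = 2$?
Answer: $\frac{2209}{4} \approx 552.25$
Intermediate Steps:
$u = \frac{1}{6}$ ($u = 1 \cdot \frac{1}{6} = \frac{1}{6} \approx 0.16667$)
$V = - \frac{7}{2}$ ($V = -4 + \frac{1}{6} \cdot 3 = -4 + \frac{1}{2} = - \frac{7}{2} \approx -3.5$)
$k{\left(A \right)} = 1$ ($k{\left(A \right)} = 7 - 6 = 1$)
$W{\left(P \right)} = 1$
$d{\left(J,S \right)} = 2 - \frac{7 J}{2}$ ($d{\left(J,S \right)} = J \left(- \frac{7}{2}\right) + 2 = - \frac{7 J}{2} + 2 = 2 - \frac{7 J}{2}$)
$\left(\left(7 - d{\left(W{\left(1 \right)},4 \right)}\right) - 32\right)^{2} = \left(\left(7 - \left(2 - \frac{7}{2}\right)\right) - 32\right)^{2} = \left(\left(7 - - \frac{3}{2}\right) - 32\right)^{2} = \left(\left(7 + \frac{3}{2}\right) - 32\right)^{2} = \left(\frac{17}{2} - 32\right)^{2} = \left(- \frac{47}{2}\right)^{2} = \frac{2209}{4}$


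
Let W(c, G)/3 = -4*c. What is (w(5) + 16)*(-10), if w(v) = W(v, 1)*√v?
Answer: -160 + 600*√5 ≈ 1181.6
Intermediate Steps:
W(c, G) = -12*c (W(c, G) = 3*(-4*c) = -12*c)
w(v) = -12*v^(3/2) (w(v) = (-12*v)*√v = -12*v^(3/2))
(w(5) + 16)*(-10) = (-60*√5 + 16)*(-10) = (16 - 60*√5)*(-10) = -160 + 600*√5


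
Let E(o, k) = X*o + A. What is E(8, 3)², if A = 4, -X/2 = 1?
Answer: 144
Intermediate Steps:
X = -2 (X = -2*1 = -2)
E(o, k) = 4 - 2*o (E(o, k) = -2*o + 4 = 4 - 2*o)
E(8, 3)² = (4 - 2*8)² = (4 - 16)² = (-12)² = 144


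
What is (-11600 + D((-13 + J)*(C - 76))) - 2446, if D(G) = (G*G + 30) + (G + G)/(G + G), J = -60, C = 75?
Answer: -8686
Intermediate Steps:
D(G) = 31 + G² (D(G) = (G² + 30) + (2*G)/((2*G)) = (30 + G²) + (2*G)*(1/(2*G)) = (30 + G²) + 1 = 31 + G²)
(-11600 + D((-13 + J)*(C - 76))) - 2446 = (-11600 + (31 + ((-13 - 60)*(75 - 76))²)) - 2446 = (-11600 + (31 + (-73*(-1))²)) - 2446 = (-11600 + (31 + 73²)) - 2446 = (-11600 + (31 + 5329)) - 2446 = (-11600 + 5360) - 2446 = -6240 - 2446 = -8686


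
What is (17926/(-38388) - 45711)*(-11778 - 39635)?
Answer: 45109041122461/19194 ≈ 2.3502e+9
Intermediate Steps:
(17926/(-38388) - 45711)*(-11778 - 39635) = (17926*(-1/38388) - 45711)*(-51413) = (-8963/19194 - 45711)*(-51413) = -877385897/19194*(-51413) = 45109041122461/19194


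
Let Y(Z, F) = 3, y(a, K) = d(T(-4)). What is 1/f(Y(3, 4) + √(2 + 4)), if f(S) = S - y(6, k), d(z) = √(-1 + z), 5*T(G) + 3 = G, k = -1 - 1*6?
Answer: 5/(15 + 5*√6 - 2*I*√15) ≈ 0.16978 + 0.048266*I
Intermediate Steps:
k = -7 (k = -1 - 6 = -7)
T(G) = -⅗ + G/5
y(a, K) = 2*I*√15/5 (y(a, K) = √(-1 + (-⅗ + (⅕)*(-4))) = √(-1 + (-⅗ - ⅘)) = √(-1 - 7/5) = √(-12/5) = 2*I*√15/5)
f(S) = S - 2*I*√15/5
1/f(Y(3, 4) + √(2 + 4)) = 1/((3 + √(2 + 4)) - 2*I*√15/5) = 1/((3 + √6) - 2*I*√15/5) = 1/(3 + √6 - 2*I*√15/5)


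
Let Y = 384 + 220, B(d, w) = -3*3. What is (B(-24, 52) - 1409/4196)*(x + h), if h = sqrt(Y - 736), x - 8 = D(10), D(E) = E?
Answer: -352557/2098 - 39173*I*sqrt(33)/2098 ≈ -168.04 - 107.26*I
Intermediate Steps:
B(d, w) = -9
Y = 604
x = 18 (x = 8 + 10 = 18)
h = 2*I*sqrt(33) (h = sqrt(604 - 736) = sqrt(-132) = 2*I*sqrt(33) ≈ 11.489*I)
(B(-24, 52) - 1409/4196)*(x + h) = (-9 - 1409/4196)*(18 + 2*I*sqrt(33)) = -39173*(18 + 2*I*sqrt(33))/4196 = -352557/2098 - 39173*I*sqrt(33)/2098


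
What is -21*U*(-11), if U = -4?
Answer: -924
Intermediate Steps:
-21*U*(-11) = -21*(-4)*(-11) = 84*(-11) = -924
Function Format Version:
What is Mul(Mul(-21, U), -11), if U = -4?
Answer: -924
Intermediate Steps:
Mul(Mul(-21, U), -11) = Mul(Mul(-21, -4), -11) = Mul(84, -11) = -924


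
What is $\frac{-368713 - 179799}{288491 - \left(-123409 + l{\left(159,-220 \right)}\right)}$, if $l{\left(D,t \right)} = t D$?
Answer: $- \frac{17141}{13965} \approx -1.2274$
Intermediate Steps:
$l{\left(D,t \right)} = D t$
$\frac{-368713 - 179799}{288491 - \left(-123409 + l{\left(159,-220 \right)}\right)} = \frac{-368713 - 179799}{288491 + \left(123409 - 159 \left(-220\right)\right)} = - \frac{548512}{288491 + \left(123409 - -34980\right)} = - \frac{548512}{288491 + \left(123409 + 34980\right)} = - \frac{548512}{288491 + 158389} = - \frac{548512}{446880} = \left(-548512\right) \frac{1}{446880} = - \frac{17141}{13965}$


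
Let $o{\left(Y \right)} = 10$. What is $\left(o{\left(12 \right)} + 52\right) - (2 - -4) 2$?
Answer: $-744$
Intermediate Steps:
$\left(o{\left(12 \right)} + 52\right) - (2 - -4) 2 = \left(10 + 52\right) - (2 - -4) 2 = 62 - (2 + 4) 2 = 62 \left(-1\right) 6 \cdot 2 = 62 \left(\left(-6\right) 2\right) = 62 \left(-12\right) = -744$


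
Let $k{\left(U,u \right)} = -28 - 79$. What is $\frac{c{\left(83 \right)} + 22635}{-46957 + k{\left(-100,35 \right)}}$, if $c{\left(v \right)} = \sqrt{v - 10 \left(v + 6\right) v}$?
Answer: $- \frac{7545}{15688} - \frac{i \sqrt{73787}}{47064} \approx -0.48094 - 0.0057717 i$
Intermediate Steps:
$k{\left(U,u \right)} = -107$
$c{\left(v \right)} = \sqrt{v - 10 v \left(6 + v\right)}$ ($c{\left(v \right)} = \sqrt{v - 10 \left(6 + v\right) v} = \sqrt{v - 10 v \left(6 + v\right)}$)
$\frac{c{\left(83 \right)} + 22635}{-46957 + k{\left(-100,35 \right)}} = \frac{\sqrt{\left(-1\right) 83 \left(59 + 10 \cdot 83\right)} + 22635}{-46957 - 107} = \frac{\sqrt{\left(-1\right) 83 \left(59 + 830\right)} + 22635}{-47064} = \left(\sqrt{\left(-1\right) 83 \cdot 889} + 22635\right) \left(- \frac{1}{47064}\right) = \left(\sqrt{-73787} + 22635\right) \left(- \frac{1}{47064}\right) = \left(i \sqrt{73787} + 22635\right) \left(- \frac{1}{47064}\right) = \left(22635 + i \sqrt{73787}\right) \left(- \frac{1}{47064}\right) = - \frac{7545}{15688} - \frac{i \sqrt{73787}}{47064}$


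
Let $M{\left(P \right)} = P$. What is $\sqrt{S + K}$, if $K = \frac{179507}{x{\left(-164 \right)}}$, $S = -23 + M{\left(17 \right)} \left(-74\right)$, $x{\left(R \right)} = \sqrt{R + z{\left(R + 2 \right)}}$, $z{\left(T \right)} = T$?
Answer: $\frac{\sqrt{-136139556 - 58519282 i \sqrt{326}}}{326} \approx 66.118 - 75.184 i$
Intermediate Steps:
$x{\left(R \right)} = \sqrt{2 + 2 R}$ ($x{\left(R \right)} = \sqrt{R + \left(R + 2\right)} = \sqrt{R + \left(2 + R\right)} = \sqrt{2 + 2 R}$)
$S = -1281$ ($S = -23 + 17 \left(-74\right) = -23 - 1258 = -1281$)
$K = - \frac{179507 i \sqrt{326}}{326}$ ($K = \frac{179507}{\sqrt{2 + 2 \left(-164\right)}} = \frac{179507}{\sqrt{2 - 328}} = \frac{179507}{\sqrt{-326}} = \frac{179507}{i \sqrt{326}} = 179507 \left(- \frac{i \sqrt{326}}{326}\right) = - \frac{179507 i \sqrt{326}}{326} \approx - 9942.0 i$)
$\sqrt{S + K} = \sqrt{-1281 - \frac{179507 i \sqrt{326}}{326}}$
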